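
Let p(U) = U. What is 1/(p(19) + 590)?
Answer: 1/609 ≈ 0.0016420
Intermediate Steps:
1/(p(19) + 590) = 1/(19 + 590) = 1/609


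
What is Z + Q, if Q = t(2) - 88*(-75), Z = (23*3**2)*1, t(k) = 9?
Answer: 6816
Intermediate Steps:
Z = 207 (Z = (23*9)*1 = 207*1 = 207)
Q = 6609 (Q = 9 - 88*(-75) = 9 + 6600 = 6609)
Z + Q = 207 + 6609 = 6816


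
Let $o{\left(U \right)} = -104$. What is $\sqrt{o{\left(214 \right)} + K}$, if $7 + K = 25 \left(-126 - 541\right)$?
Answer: $i \sqrt{16786} \approx 129.56 i$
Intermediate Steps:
$K = -16682$ ($K = -7 + 25 \left(-126 - 541\right) = -7 + 25 \left(-667\right) = -7 - 16675 = -16682$)
$\sqrt{o{\left(214 \right)} + K} = \sqrt{-104 - 16682} = \sqrt{-16786} = i \sqrt{16786}$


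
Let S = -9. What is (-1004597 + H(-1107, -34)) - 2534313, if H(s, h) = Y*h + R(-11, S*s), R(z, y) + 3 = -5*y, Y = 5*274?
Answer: -3635308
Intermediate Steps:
Y = 1370
R(z, y) = -3 - 5*y
H(s, h) = -3 + 45*s + 1370*h (H(s, h) = 1370*h + (-3 - (-45)*s) = 1370*h + (-3 + 45*s) = -3 + 45*s + 1370*h)
(-1004597 + H(-1107, -34)) - 2534313 = (-1004597 + (-3 + 45*(-1107) + 1370*(-34))) - 2534313 = (-1004597 + (-3 - 49815 - 46580)) - 2534313 = (-1004597 - 96398) - 2534313 = -1100995 - 2534313 = -3635308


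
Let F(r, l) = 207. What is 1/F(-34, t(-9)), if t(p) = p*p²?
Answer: 1/207 ≈ 0.0048309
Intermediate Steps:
t(p) = p³
1/F(-34, t(-9)) = 1/207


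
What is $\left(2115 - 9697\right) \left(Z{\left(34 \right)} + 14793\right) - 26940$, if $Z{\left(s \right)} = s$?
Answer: $-112445254$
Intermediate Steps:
$\left(2115 - 9697\right) \left(Z{\left(34 \right)} + 14793\right) - 26940 = \left(2115 - 9697\right) \left(34 + 14793\right) - 26940 = \left(-7582\right) 14827 - 26940 = -112418314 - 26940 = -112445254$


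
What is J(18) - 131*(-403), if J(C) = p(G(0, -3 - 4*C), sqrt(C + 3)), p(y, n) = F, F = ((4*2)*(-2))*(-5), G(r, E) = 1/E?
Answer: 52873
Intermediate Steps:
F = 80 (F = (8*(-2))*(-5) = -16*(-5) = 80)
p(y, n) = 80
J(C) = 80
J(18) - 131*(-403) = 80 - 131*(-403) = 80 + 52793 = 52873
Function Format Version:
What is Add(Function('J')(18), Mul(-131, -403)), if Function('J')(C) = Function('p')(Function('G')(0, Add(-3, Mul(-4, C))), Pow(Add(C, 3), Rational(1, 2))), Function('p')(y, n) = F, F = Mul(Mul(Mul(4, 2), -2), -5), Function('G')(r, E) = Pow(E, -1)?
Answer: 52873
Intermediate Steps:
F = 80 (F = Mul(Mul(8, -2), -5) = Mul(-16, -5) = 80)
Function('p')(y, n) = 80
Function('J')(C) = 80
Add(Function('J')(18), Mul(-131, -403)) = Add(80, Mul(-131, -403)) = Add(80, 52793) = 52873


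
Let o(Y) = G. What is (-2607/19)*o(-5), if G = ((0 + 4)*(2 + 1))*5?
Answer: -156420/19 ≈ -8232.6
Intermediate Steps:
G = 60 (G = (4*3)*5 = 12*5 = 60)
o(Y) = 60
(-2607/19)*o(-5) = -2607/19*60 = -156420/19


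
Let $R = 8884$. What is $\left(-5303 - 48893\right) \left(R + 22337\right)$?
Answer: $-1692053316$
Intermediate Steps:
$\left(-5303 - 48893\right) \left(R + 22337\right) = \left(-5303 - 48893\right) \left(8884 + 22337\right) = \left(-54196\right) 31221 = -1692053316$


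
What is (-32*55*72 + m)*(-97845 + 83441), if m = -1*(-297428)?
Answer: -2458878032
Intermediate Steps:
m = 297428
(-32*55*72 + m)*(-97845 + 83441) = (-32*55*72 + 297428)*(-97845 + 83441) = (-1760*72 + 297428)*(-14404) = (-126720 + 297428)*(-14404) = 170708*(-14404) = -2458878032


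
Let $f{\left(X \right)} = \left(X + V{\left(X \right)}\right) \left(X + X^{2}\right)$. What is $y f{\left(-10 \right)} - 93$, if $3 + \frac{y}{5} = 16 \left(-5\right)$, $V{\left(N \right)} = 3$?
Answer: $261357$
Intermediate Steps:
$y = -415$ ($y = -15 + 5 \cdot 16 \left(-5\right) = -15 + 5 \left(-80\right) = -15 - 400 = -415$)
$f{\left(X \right)} = \left(3 + X\right) \left(X + X^{2}\right)$ ($f{\left(X \right)} = \left(X + 3\right) \left(X + X^{2}\right) = \left(3 + X\right) \left(X + X^{2}\right)$)
$y f{\left(-10 \right)} - 93 = - 415 \left(- 10 \left(3 + \left(-10\right)^{2} + 4 \left(-10\right)\right)\right) - 93 = - 415 \left(- 10 \left(3 + 100 - 40\right)\right) - 93 = - 415 \left(\left(-10\right) 63\right) - 93 = \left(-415\right) \left(-630\right) - 93 = 261450 - 93 = 261357$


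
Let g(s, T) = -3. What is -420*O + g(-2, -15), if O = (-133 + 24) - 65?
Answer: 73077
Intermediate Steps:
O = -174 (O = -109 - 65 = -174)
-420*O + g(-2, -15) = -420*(-174) - 3 = 73080 - 3 = 73077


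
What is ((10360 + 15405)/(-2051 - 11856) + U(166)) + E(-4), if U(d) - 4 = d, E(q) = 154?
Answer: 4480103/13907 ≈ 322.15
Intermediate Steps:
U(d) = 4 + d
((10360 + 15405)/(-2051 - 11856) + U(166)) + E(-4) = ((10360 + 15405)/(-2051 - 11856) + (4 + 166)) + 154 = (25765/(-13907) + 170) + 154 = (25765*(-1/13907) + 170) + 154 = (-25765/13907 + 170) + 154 = 2338425/13907 + 154 = 4480103/13907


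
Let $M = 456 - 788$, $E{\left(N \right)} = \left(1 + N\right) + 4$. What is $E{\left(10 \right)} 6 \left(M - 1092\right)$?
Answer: $-128160$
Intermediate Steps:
$E{\left(N \right)} = 5 + N$
$M = -332$
$E{\left(10 \right)} 6 \left(M - 1092\right) = \left(5 + 10\right) 6 \left(-332 - 1092\right) = 15 \cdot 6 \left(-1424\right) = 90 \left(-1424\right) = -128160$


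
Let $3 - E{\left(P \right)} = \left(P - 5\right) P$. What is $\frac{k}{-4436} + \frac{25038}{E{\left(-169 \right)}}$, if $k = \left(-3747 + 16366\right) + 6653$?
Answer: $- \frac{18825644}{3623103} \approx -5.196$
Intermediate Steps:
$k = 19272$ ($k = 12619 + 6653 = 19272$)
$E{\left(P \right)} = 3 - P \left(-5 + P\right)$ ($E{\left(P \right)} = 3 - \left(P - 5\right) P = 3 - \left(-5 + P\right) P = 3 - P \left(-5 + P\right)$)
$\frac{k}{-4436} + \frac{25038}{E{\left(-169 \right)}} = \frac{19272}{-4436} + \frac{25038}{3 - \left(-169\right)^{2} + 5 \left(-169\right)} = 19272 \left(- \frac{1}{4436}\right) + \frac{25038}{3 - 28561 - 845} = - \frac{4818}{1109} + \frac{25038}{3 - 28561 - 845} = - \frac{4818}{1109} + \frac{25038}{-29403} = - \frac{4818}{1109} + 25038 \left(- \frac{1}{29403}\right) = - \frac{4818}{1109} - \frac{2782}{3267} = - \frac{18825644}{3623103}$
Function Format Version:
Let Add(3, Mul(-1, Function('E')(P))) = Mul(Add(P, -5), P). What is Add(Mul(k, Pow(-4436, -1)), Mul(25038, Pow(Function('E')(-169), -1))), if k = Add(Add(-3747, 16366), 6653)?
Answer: Rational(-18825644, 3623103) ≈ -5.1960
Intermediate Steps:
k = 19272 (k = Add(12619, 6653) = 19272)
Function('E')(P) = Add(3, Mul(-1, P, Add(-5, P))) (Function('E')(P) = Add(3, Mul(-1, Mul(Add(P, -5), P))) = Add(3, Mul(-1, Mul(Add(-5, P), P))) = Add(3, Mul(-1, Mul(P, Add(-5, P)))) = Add(3, Mul(-1, P, Add(-5, P))))
Add(Mul(k, Pow(-4436, -1)), Mul(25038, Pow(Function('E')(-169), -1))) = Add(Mul(19272, Pow(-4436, -1)), Mul(25038, Pow(Add(3, Mul(-1, Pow(-169, 2)), Mul(5, -169)), -1))) = Add(Mul(19272, Rational(-1, 4436)), Mul(25038, Pow(Add(3, Mul(-1, 28561), -845), -1))) = Add(Rational(-4818, 1109), Mul(25038, Pow(Add(3, -28561, -845), -1))) = Add(Rational(-4818, 1109), Mul(25038, Pow(-29403, -1))) = Add(Rational(-4818, 1109), Mul(25038, Rational(-1, 29403))) = Add(Rational(-4818, 1109), Rational(-2782, 3267)) = Rational(-18825644, 3623103)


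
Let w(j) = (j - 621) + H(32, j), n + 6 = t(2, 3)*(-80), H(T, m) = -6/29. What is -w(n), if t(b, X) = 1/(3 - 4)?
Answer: 15869/29 ≈ 547.21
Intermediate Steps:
H(T, m) = -6/29 (H(T, m) = -6*1/29 = -6/29)
t(b, X) = -1 (t(b, X) = 1/(-1) = -1)
n = 74 (n = -6 - 1*(-80) = -6 + 80 = 74)
w(j) = -18015/29 + j (w(j) = (j - 621) - 6/29 = (-621 + j) - 6/29 = -18015/29 + j)
-w(n) = -(-18015/29 + 74) = -1*(-15869/29) = 15869/29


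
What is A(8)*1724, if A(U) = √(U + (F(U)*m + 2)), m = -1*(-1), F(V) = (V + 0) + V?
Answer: 1724*√26 ≈ 8790.7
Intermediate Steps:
F(V) = 2*V (F(V) = V + V = 2*V)
m = 1
A(U) = √(2 + 3*U) (A(U) = √(U + ((2*U)*1 + 2)) = √(U + (2*U + 2)) = √(U + (2 + 2*U)) = √(2 + 3*U))
A(8)*1724 = √(2 + 3*8)*1724 = √(2 + 24)*1724 = √26*1724 = 1724*√26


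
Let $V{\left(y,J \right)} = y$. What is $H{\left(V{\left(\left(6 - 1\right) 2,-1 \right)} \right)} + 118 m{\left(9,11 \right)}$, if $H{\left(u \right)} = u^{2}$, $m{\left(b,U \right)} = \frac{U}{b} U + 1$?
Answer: $\frac{16240}{9} \approx 1804.4$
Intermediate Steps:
$m{\left(b,U \right)} = 1 + \frac{U^{2}}{b}$ ($m{\left(b,U \right)} = \frac{U^{2}}{b} + 1 = 1 + \frac{U^{2}}{b}$)
$H{\left(V{\left(\left(6 - 1\right) 2,-1 \right)} \right)} + 118 m{\left(9,11 \right)} = \left(\left(6 - 1\right) 2\right)^{2} + 118 \frac{9 + 11^{2}}{9} = \left(5 \cdot 2\right)^{2} + 118 \frac{9 + 121}{9} = 10^{2} + 118 \cdot \frac{1}{9} \cdot 130 = 100 + 118 \cdot \frac{130}{9} = 100 + \frac{15340}{9} = \frac{16240}{9}$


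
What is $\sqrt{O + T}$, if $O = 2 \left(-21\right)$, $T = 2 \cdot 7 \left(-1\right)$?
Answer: $2 i \sqrt{14} \approx 7.4833 i$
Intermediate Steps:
$T = -14$ ($T = 14 \left(-1\right) = -14$)
$O = -42$
$\sqrt{O + T} = \sqrt{-42 - 14} = \sqrt{-56} = 2 i \sqrt{14}$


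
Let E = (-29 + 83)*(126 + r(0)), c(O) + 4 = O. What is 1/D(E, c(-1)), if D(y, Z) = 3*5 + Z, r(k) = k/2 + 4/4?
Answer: ⅒ ≈ 0.10000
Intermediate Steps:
c(O) = -4 + O
r(k) = 1 + k/2 (r(k) = k*(½) + 4*(¼) = k/2 + 1 = 1 + k/2)
E = 6858 (E = (-29 + 83)*(126 + (1 + (½)*0)) = 54*(126 + (1 + 0)) = 54*(126 + 1) = 54*127 = 6858)
D(y, Z) = 15 + Z
1/D(E, c(-1)) = 1/(15 + (-4 - 1)) = 1/(15 - 5) = 1/10 = ⅒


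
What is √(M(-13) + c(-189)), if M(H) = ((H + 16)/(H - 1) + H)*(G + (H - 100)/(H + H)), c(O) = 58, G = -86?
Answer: √37661897/182 ≈ 33.719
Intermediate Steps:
M(H) = (-86 + (-100 + H)/(2*H))*(H + (16 + H)/(-1 + H)) (M(H) = ((H + 16)/(H - 1) + H)*(-86 + (H - 100)/(H + H)) = ((16 + H)/(-1 + H) + H)*(-86 + (-100 + H)/((2*H))) = ((16 + H)/(-1 + H) + H)*(-86 + (-100 + H)*(1/(2*H))) = (H + (16 + H)/(-1 + H))*(-86 + (-100 + H)/(2*H)) = (-86 + (-100 + H)/(2*H))*(H + (16 + H)/(-1 + H)))
√(M(-13) + c(-189)) = √((½)*(-1600 - 2736*(-13) - 171*(-13)³ - 100*(-13)²)/(-13*(-1 - 13)) + 58) = √((½)*(-1/13)*(-1600 + 35568 - 171*(-2197) - 100*169)/(-14) + 58) = √((½)*(-1/13)*(-1/14)*(-1600 + 35568 + 375687 - 16900) + 58) = √((½)*(-1/13)*(-1/14)*392755 + 58) = √(392755/364 + 58) = √(413867/364) = √37661897/182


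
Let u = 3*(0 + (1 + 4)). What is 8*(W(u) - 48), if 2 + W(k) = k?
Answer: -280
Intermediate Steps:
u = 15 (u = 3*(0 + 5) = 3*5 = 15)
W(k) = -2 + k
8*(W(u) - 48) = 8*((-2 + 15) - 48) = 8*(13 - 48) = 8*(-35) = -280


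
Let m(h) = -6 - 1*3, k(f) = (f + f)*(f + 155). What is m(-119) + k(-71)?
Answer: -11937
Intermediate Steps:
k(f) = 2*f*(155 + f) (k(f) = (2*f)*(155 + f) = 2*f*(155 + f))
m(h) = -9 (m(h) = -6 - 3 = -9)
m(-119) + k(-71) = -9 + 2*(-71)*(155 - 71) = -9 + 2*(-71)*84 = -9 - 11928 = -11937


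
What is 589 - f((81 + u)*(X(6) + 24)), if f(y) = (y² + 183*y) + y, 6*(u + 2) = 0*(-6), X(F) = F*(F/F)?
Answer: -6052391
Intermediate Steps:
X(F) = F (X(F) = F*1 = F)
u = -2 (u = -2 + (0*(-6))/6 = -2 + (⅙)*0 = -2 + 0 = -2)
f(y) = y² + 184*y
589 - f((81 + u)*(X(6) + 24)) = 589 - (81 - 2)*(6 + 24)*(184 + (81 - 2)*(6 + 24)) = 589 - 79*30*(184 + 79*30) = 589 - 2370*(184 + 2370) = 589 - 2370*2554 = 589 - 1*6052980 = 589 - 6052980 = -6052391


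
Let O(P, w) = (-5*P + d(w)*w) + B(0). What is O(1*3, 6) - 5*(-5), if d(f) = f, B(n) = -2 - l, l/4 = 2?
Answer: 36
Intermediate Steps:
l = 8 (l = 4*2 = 8)
B(n) = -10 (B(n) = -2 - 1*8 = -2 - 8 = -10)
O(P, w) = -10 + w² - 5*P (O(P, w) = (-5*P + w*w) - 10 = (-5*P + w²) - 10 = (w² - 5*P) - 10 = -10 + w² - 5*P)
O(1*3, 6) - 5*(-5) = (-10 + 6² - 5*3) - 5*(-5) = (-10 + 36 - 5*3) + 25 = (-10 + 36 - 15) + 25 = 11 + 25 = 36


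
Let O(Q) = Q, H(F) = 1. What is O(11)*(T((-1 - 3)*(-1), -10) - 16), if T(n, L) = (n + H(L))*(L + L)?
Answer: -1276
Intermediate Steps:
T(n, L) = 2*L*(1 + n) (T(n, L) = (n + 1)*(L + L) = (1 + n)*(2*L) = 2*L*(1 + n))
O(11)*(T((-1 - 3)*(-1), -10) - 16) = 11*(2*(-10)*(1 + (-1 - 3)*(-1)) - 16) = 11*(2*(-10)*(1 - 4*(-1)) - 16) = 11*(2*(-10)*(1 + 4) - 16) = 11*(2*(-10)*5 - 16) = 11*(-100 - 16) = 11*(-116) = -1276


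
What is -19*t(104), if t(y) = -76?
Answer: 1444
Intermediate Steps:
-19*t(104) = -19*(-76) = -1*(-1444) = 1444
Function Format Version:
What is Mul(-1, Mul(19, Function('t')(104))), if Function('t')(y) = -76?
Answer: 1444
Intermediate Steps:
Mul(-1, Mul(19, Function('t')(104))) = Mul(-1, Mul(19, -76)) = Mul(-1, -1444) = 1444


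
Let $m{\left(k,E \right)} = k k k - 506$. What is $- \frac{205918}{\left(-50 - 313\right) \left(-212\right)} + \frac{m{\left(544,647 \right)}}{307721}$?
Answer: $\frac{6162839705645}{11840488638} \approx 520.49$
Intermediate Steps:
$m{\left(k,E \right)} = -506 + k^{3}$ ($m{\left(k,E \right)} = k^{2} k - 506 = k^{3} - 506 = -506 + k^{3}$)
$- \frac{205918}{\left(-50 - 313\right) \left(-212\right)} + \frac{m{\left(544,647 \right)}}{307721} = - \frac{205918}{\left(-50 - 313\right) \left(-212\right)} + \frac{-506 + 544^{3}}{307721} = - \frac{205918}{\left(-363\right) \left(-212\right)} + \left(-506 + 160989184\right) \frac{1}{307721} = - \frac{205918}{76956} + 160988678 \cdot \frac{1}{307721} = \left(-205918\right) \frac{1}{76956} + \frac{160988678}{307721} = - \frac{102959}{38478} + \frac{160988678}{307721} = \frac{6162839705645}{11840488638}$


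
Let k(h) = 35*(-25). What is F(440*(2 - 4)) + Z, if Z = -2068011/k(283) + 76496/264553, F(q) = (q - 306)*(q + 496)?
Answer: 105970477736083/231483875 ≈ 4.5779e+5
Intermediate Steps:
k(h) = -875
F(q) = (-306 + q)*(496 + q)
Z = 547165448083/231483875 (Z = -2068011/(-875) + 76496/264553 = -2068011*(-1/875) + 76496*(1/264553) = 2068011/875 + 76496/264553 = 547165448083/231483875 ≈ 2363.7)
F(440*(2 - 4)) + Z = (-151776 + (440*(2 - 4))² + 190*(440*(2 - 4))) + 547165448083/231483875 = (-151776 + (440*(-2))² + 190*(440*(-2))) + 547165448083/231483875 = (-151776 + (-880)² + 190*(-880)) + 547165448083/231483875 = (-151776 + 774400 - 167200) + 547165448083/231483875 = 455424 + 547165448083/231483875 = 105970477736083/231483875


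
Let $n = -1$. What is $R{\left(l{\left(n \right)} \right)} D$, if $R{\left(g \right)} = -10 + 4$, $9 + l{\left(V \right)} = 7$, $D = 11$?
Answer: $-66$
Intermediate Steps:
$l{\left(V \right)} = -2$ ($l{\left(V \right)} = -9 + 7 = -2$)
$R{\left(g \right)} = -6$
$R{\left(l{\left(n \right)} \right)} D = \left(-6\right) 11 = -66$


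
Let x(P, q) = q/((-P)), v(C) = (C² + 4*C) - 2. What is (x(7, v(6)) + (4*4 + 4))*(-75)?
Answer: -6150/7 ≈ -878.57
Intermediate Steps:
v(C) = -2 + C² + 4*C
x(P, q) = -q/P (x(P, q) = q*(-1/P) = -q/P)
(x(7, v(6)) + (4*4 + 4))*(-75) = (-1*(-2 + 6² + 4*6)/7 + (4*4 + 4))*(-75) = (-1*(-2 + 36 + 24)*⅐ + (16 + 4))*(-75) = (-1*58*⅐ + 20)*(-75) = (-58/7 + 20)*(-75) = (82/7)*(-75) = -6150/7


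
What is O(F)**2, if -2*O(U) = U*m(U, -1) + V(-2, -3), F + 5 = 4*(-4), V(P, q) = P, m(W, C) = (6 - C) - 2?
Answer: 11449/4 ≈ 2862.3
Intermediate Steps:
m(W, C) = 4 - C
F = -21 (F = -5 + 4*(-4) = -5 - 16 = -21)
O(U) = 1 - 5*U/2 (O(U) = -(U*(4 - 1*(-1)) - 2)/2 = -(U*(4 + 1) - 2)/2 = -(U*5 - 2)/2 = -(5*U - 2)/2 = -(-2 + 5*U)/2 = 1 - 5*U/2)
O(F)**2 = (1 - 5/2*(-21))**2 = (1 + 105/2)**2 = (107/2)**2 = 11449/4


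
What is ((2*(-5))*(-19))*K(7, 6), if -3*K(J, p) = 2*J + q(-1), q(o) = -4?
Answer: -1900/3 ≈ -633.33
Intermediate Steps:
K(J, p) = 4/3 - 2*J/3 (K(J, p) = -(2*J - 4)/3 = -(-4 + 2*J)/3 = 4/3 - 2*J/3)
((2*(-5))*(-19))*K(7, 6) = ((2*(-5))*(-19))*(4/3 - ⅔*7) = (-10*(-19))*(4/3 - 14/3) = 190*(-10/3) = -1900/3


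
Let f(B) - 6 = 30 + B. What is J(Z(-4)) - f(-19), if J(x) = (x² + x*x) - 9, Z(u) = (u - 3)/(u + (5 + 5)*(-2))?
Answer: -7439/288 ≈ -25.830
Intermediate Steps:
f(B) = 36 + B (f(B) = 6 + (30 + B) = 36 + B)
Z(u) = (-3 + u)/(-20 + u) (Z(u) = (-3 + u)/(u + 10*(-2)) = (-3 + u)/(u - 20) = (-3 + u)/(-20 + u))
J(x) = -9 + 2*x² (J(x) = (x² + x²) - 9 = 2*x² - 9 = -9 + 2*x²)
J(Z(-4)) - f(-19) = (-9 + 2*((-3 - 4)/(-20 - 4))²) - (36 - 19) = (-9 + 2*(-7/(-24))²) - 1*17 = (-9 + 2*(-1/24*(-7))²) - 17 = (-9 + 2*(7/24)²) - 17 = (-9 + 2*(49/576)) - 17 = (-9 + 49/288) - 17 = -2543/288 - 17 = -7439/288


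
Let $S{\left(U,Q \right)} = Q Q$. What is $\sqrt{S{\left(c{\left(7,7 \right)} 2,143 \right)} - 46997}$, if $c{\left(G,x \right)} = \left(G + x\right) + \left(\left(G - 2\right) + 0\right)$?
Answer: $2 i \sqrt{6637} \approx 162.94 i$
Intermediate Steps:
$c{\left(G,x \right)} = -2 + x + 2 G$ ($c{\left(G,x \right)} = \left(G + x\right) + \left(\left(-2 + G\right) + 0\right) = \left(G + x\right) + \left(-2 + G\right) = -2 + x + 2 G$)
$S{\left(U,Q \right)} = Q^{2}$
$\sqrt{S{\left(c{\left(7,7 \right)} 2,143 \right)} - 46997} = \sqrt{143^{2} - 46997} = \sqrt{20449 - 46997} = \sqrt{-26548} = 2 i \sqrt{6637}$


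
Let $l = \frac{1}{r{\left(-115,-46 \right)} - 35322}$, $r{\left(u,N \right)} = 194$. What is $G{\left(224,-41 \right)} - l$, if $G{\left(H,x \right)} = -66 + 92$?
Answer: $\frac{913329}{35128} \approx 26.0$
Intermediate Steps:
$G{\left(H,x \right)} = 26$
$l = - \frac{1}{35128}$ ($l = \frac{1}{194 - 35322} = \frac{1}{-35128} = - \frac{1}{35128} \approx -2.8467 \cdot 10^{-5}$)
$G{\left(224,-41 \right)} - l = 26 - - \frac{1}{35128} = 26 + \frac{1}{35128} = \frac{913329}{35128}$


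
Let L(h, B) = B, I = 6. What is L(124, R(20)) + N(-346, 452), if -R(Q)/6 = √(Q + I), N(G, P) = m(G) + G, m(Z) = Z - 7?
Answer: -699 - 6*√26 ≈ -729.59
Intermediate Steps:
m(Z) = -7 + Z
N(G, P) = -7 + 2*G (N(G, P) = (-7 + G) + G = -7 + 2*G)
R(Q) = -6*√(6 + Q) (R(Q) = -6*√(Q + 6) = -6*√(6 + Q))
L(124, R(20)) + N(-346, 452) = -6*√(6 + 20) + (-7 + 2*(-346)) = -6*√26 + (-7 - 692) = -6*√26 - 699 = -699 - 6*√26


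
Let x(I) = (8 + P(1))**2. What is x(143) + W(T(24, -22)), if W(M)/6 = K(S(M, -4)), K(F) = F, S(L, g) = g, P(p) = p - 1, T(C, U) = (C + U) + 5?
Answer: 40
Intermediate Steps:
T(C, U) = 5 + C + U
P(p) = -1 + p
W(M) = -24 (W(M) = 6*(-4) = -24)
x(I) = 64 (x(I) = (8 + (-1 + 1))**2 = (8 + 0)**2 = 8**2 = 64)
x(143) + W(T(24, -22)) = 64 - 24 = 40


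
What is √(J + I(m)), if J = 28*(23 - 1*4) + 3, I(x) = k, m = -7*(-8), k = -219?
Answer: 2*√79 ≈ 17.776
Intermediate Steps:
m = 56
I(x) = -219
J = 535 (J = 28*(23 - 4) + 3 = 28*19 + 3 = 532 + 3 = 535)
√(J + I(m)) = √(535 - 219) = √316 = 2*√79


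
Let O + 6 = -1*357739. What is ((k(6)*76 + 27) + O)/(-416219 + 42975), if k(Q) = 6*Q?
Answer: 7717/8114 ≈ 0.95107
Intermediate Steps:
O = -357745 (O = -6 - 1*357739 = -6 - 357739 = -357745)
((k(6)*76 + 27) + O)/(-416219 + 42975) = (((6*6)*76 + 27) - 357745)/(-416219 + 42975) = ((36*76 + 27) - 357745)/(-373244) = ((2736 + 27) - 357745)*(-1/373244) = (2763 - 357745)*(-1/373244) = -354982*(-1/373244) = 7717/8114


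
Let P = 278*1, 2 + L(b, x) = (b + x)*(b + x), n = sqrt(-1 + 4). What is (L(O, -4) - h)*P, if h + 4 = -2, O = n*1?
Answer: 6394 - 2224*sqrt(3) ≈ 2541.9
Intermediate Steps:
n = sqrt(3) ≈ 1.7320
O = sqrt(3) (O = sqrt(3)*1 = sqrt(3) ≈ 1.7320)
h = -6 (h = -4 - 2 = -6)
L(b, x) = -2 + (b + x)**2 (L(b, x) = -2 + (b + x)*(b + x) = -2 + (b + x)**2)
P = 278
(L(O, -4) - h)*P = ((-2 + (sqrt(3) - 4)**2) - 1*(-6))*278 = ((-2 + (-4 + sqrt(3))**2) + 6)*278 = (4 + (-4 + sqrt(3))**2)*278 = 1112 + 278*(-4 + sqrt(3))**2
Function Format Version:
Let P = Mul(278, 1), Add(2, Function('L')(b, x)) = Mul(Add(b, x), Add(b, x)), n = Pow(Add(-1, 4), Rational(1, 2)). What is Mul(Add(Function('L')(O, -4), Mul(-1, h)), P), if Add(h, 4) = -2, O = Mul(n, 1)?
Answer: Add(6394, Mul(-2224, Pow(3, Rational(1, 2)))) ≈ 2541.9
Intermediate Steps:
n = Pow(3, Rational(1, 2)) ≈ 1.7320
O = Pow(3, Rational(1, 2)) (O = Mul(Pow(3, Rational(1, 2)), 1) = Pow(3, Rational(1, 2)) ≈ 1.7320)
h = -6 (h = Add(-4, -2) = -6)
Function('L')(b, x) = Add(-2, Pow(Add(b, x), 2)) (Function('L')(b, x) = Add(-2, Mul(Add(b, x), Add(b, x))) = Add(-2, Pow(Add(b, x), 2)))
P = 278
Mul(Add(Function('L')(O, -4), Mul(-1, h)), P) = Mul(Add(Add(-2, Pow(Add(Pow(3, Rational(1, 2)), -4), 2)), Mul(-1, -6)), 278) = Mul(Add(Add(-2, Pow(Add(-4, Pow(3, Rational(1, 2))), 2)), 6), 278) = Mul(Add(4, Pow(Add(-4, Pow(3, Rational(1, 2))), 2)), 278) = Add(1112, Mul(278, Pow(Add(-4, Pow(3, Rational(1, 2))), 2)))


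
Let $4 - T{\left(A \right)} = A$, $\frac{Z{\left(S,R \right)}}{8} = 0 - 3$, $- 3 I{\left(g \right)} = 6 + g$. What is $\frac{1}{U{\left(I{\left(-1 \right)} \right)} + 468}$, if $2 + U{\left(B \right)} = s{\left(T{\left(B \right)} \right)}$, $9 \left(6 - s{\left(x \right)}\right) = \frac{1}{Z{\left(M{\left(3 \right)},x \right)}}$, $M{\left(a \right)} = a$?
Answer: $\frac{216}{101953} \approx 0.0021186$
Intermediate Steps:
$I{\left(g \right)} = -2 - \frac{g}{3}$ ($I{\left(g \right)} = - \frac{6 + g}{3} = -2 - \frac{g}{3}$)
$Z{\left(S,R \right)} = -24$ ($Z{\left(S,R \right)} = 8 \left(0 - 3\right) = 8 \left(-3\right) = -24$)
$T{\left(A \right)} = 4 - A$
$s{\left(x \right)} = \frac{1297}{216}$ ($s{\left(x \right)} = 6 - \frac{1}{9 \left(-24\right)} = 6 - - \frac{1}{216} = 6 + \frac{1}{216} = \frac{1297}{216}$)
$U{\left(B \right)} = \frac{865}{216}$ ($U{\left(B \right)} = -2 + \frac{1297}{216} = \frac{865}{216}$)
$\frac{1}{U{\left(I{\left(-1 \right)} \right)} + 468} = \frac{1}{\frac{865}{216} + 468} = \frac{1}{\frac{101953}{216}} = \frac{216}{101953}$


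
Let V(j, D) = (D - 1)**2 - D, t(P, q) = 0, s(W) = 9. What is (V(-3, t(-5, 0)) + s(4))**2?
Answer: 100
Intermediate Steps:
V(j, D) = (-1 + D)**2 - D
(V(-3, t(-5, 0)) + s(4))**2 = (((-1 + 0)**2 - 1*0) + 9)**2 = (((-1)**2 + 0) + 9)**2 = ((1 + 0) + 9)**2 = (1 + 9)**2 = 10**2 = 100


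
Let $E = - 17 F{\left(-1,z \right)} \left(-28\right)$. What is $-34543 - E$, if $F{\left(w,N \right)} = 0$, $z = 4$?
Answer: $-34543$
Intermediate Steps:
$E = 0$ ($E = \left(-17\right) 0 \left(-28\right) = 0 \left(-28\right) = 0$)
$-34543 - E = -34543 - 0 = -34543 + 0 = -34543$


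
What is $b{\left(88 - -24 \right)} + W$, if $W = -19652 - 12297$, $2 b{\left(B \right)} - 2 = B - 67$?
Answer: $- \frac{63851}{2} \approx -31926.0$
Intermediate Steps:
$b{\left(B \right)} = - \frac{65}{2} + \frac{B}{2}$ ($b{\left(B \right)} = 1 + \frac{B - 67}{2} = 1 + \frac{-67 + B}{2} = 1 + \left(- \frac{67}{2} + \frac{B}{2}\right) = - \frac{65}{2} + \frac{B}{2}$)
$W = -31949$ ($W = -19652 - 12297 = -31949$)
$b{\left(88 - -24 \right)} + W = \left(- \frac{65}{2} + \frac{88 - -24}{2}\right) - 31949 = \left(- \frac{65}{2} + \frac{88 + 24}{2}\right) - 31949 = \left(- \frac{65}{2} + \frac{1}{2} \cdot 112\right) - 31949 = \left(- \frac{65}{2} + 56\right) - 31949 = \frac{47}{2} - 31949 = - \frac{63851}{2}$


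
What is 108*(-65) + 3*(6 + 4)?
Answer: -6990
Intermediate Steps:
108*(-65) + 3*(6 + 4) = -7020 + 3*10 = -7020 + 30 = -6990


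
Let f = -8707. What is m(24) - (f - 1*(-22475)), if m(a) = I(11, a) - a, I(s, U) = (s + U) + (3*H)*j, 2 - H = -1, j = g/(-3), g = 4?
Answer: -13769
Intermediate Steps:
j = -4/3 (j = 4/(-3) = 4*(-⅓) = -4/3 ≈ -1.3333)
H = 3 (H = 2 - 1*(-1) = 2 + 1 = 3)
I(s, U) = -12 + U + s (I(s, U) = (s + U) + (3*3)*(-4/3) = (U + s) + 9*(-4/3) = (U + s) - 12 = -12 + U + s)
m(a) = -1 (m(a) = (-12 + a + 11) - a = (-1 + a) - a = -1)
m(24) - (f - 1*(-22475)) = -1 - (-8707 - 1*(-22475)) = -1 - (-8707 + 22475) = -1 - 1*13768 = -1 - 13768 = -13769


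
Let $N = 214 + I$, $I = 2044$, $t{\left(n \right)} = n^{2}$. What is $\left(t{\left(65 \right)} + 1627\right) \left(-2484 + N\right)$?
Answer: $-1322552$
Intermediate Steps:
$N = 2258$ ($N = 214 + 2044 = 2258$)
$\left(t{\left(65 \right)} + 1627\right) \left(-2484 + N\right) = \left(65^{2} + 1627\right) \left(-2484 + 2258\right) = \left(4225 + 1627\right) \left(-226\right) = 5852 \left(-226\right) = -1322552$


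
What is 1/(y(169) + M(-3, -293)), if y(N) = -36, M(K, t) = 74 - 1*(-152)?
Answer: 1/190 ≈ 0.0052632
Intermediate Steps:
M(K, t) = 226 (M(K, t) = 74 + 152 = 226)
1/(y(169) + M(-3, -293)) = 1/(-36 + 226) = 1/190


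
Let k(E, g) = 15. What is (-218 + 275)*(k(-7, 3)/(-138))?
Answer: -285/46 ≈ -6.1956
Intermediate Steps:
(-218 + 275)*(k(-7, 3)/(-138)) = (-218 + 275)*(15/(-138)) = 57*(15*(-1/138)) = 57*(-5/46) = -285/46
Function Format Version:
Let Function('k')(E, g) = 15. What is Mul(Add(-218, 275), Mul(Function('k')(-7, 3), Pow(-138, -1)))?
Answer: Rational(-285, 46) ≈ -6.1956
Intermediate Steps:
Mul(Add(-218, 275), Mul(Function('k')(-7, 3), Pow(-138, -1))) = Mul(Add(-218, 275), Mul(15, Pow(-138, -1))) = Mul(57, Mul(15, Rational(-1, 138))) = Mul(57, Rational(-5, 46)) = Rational(-285, 46)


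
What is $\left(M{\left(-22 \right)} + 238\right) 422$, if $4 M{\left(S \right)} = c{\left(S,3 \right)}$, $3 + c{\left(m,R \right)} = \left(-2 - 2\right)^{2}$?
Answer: $\frac{203615}{2} \approx 1.0181 \cdot 10^{5}$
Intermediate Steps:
$c{\left(m,R \right)} = 13$ ($c{\left(m,R \right)} = -3 + \left(-2 - 2\right)^{2} = -3 + \left(-4\right)^{2} = -3 + 16 = 13$)
$M{\left(S \right)} = \frac{13}{4}$ ($M{\left(S \right)} = \frac{1}{4} \cdot 13 = \frac{13}{4}$)
$\left(M{\left(-22 \right)} + 238\right) 422 = \left(\frac{13}{4} + 238\right) 422 = \frac{965}{4} \cdot 422 = \frac{203615}{2}$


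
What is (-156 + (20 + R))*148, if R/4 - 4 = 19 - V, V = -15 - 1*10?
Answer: 8288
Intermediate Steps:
V = -25 (V = -15 - 10 = -25)
R = 192 (R = 16 + 4*(19 - 1*(-25)) = 16 + 4*(19 + 25) = 16 + 4*44 = 16 + 176 = 192)
(-156 + (20 + R))*148 = (-156 + (20 + 192))*148 = (-156 + 212)*148 = 56*148 = 8288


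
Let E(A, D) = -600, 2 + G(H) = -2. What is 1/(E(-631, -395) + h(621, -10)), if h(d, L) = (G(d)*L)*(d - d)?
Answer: -1/600 ≈ -0.0016667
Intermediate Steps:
G(H) = -4 (G(H) = -2 - 2 = -4)
h(d, L) = 0 (h(d, L) = (-4*L)*(d - d) = -4*L*0 = 0)
1/(E(-631, -395) + h(621, -10)) = 1/(-600 + 0) = 1/(-600) = -1/600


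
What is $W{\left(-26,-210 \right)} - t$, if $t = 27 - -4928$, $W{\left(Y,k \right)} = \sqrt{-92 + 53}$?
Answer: $-4955 + i \sqrt{39} \approx -4955.0 + 6.245 i$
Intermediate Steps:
$W{\left(Y,k \right)} = i \sqrt{39}$ ($W{\left(Y,k \right)} = \sqrt{-39} = i \sqrt{39}$)
$t = 4955$ ($t = 27 + 4928 = 4955$)
$W{\left(-26,-210 \right)} - t = i \sqrt{39} - 4955 = -4955 + i \sqrt{39}$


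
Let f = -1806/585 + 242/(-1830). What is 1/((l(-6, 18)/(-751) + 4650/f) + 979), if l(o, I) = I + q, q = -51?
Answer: -639101/297383688 ≈ -0.0021491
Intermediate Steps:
l(o, I) = -51 + I (l(o, I) = I - 51 = -51 + I)
f = -2553/793 (f = -1806*1/585 + 242*(-1/1830) = -602/195 - 121/915 = -2553/793 ≈ -3.2194)
1/((l(-6, 18)/(-751) + 4650/f) + 979) = 1/(((-51 + 18)/(-751) + 4650/(-2553/793)) + 979) = 1/((-33*(-1/751) + 4650*(-793/2553)) + 979) = 1/((33/751 - 1229150/851) + 979) = 1/(-923063567/639101 + 979) = 1/(-297383688/639101) = -639101/297383688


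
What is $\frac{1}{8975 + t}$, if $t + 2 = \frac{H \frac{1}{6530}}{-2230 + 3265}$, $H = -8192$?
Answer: $\frac{3379275}{30322230479} \approx 0.00011145$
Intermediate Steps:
$t = - \frac{6762646}{3379275}$ ($t = -2 + \frac{\left(-8192\right) \frac{1}{6530}}{-2230 + 3265} = -2 + \frac{\left(-8192\right) \frac{1}{6530}}{1035} = -2 - \frac{4096}{3379275} = - \frac{6762646}{3379275} \approx -2.0012$)
$\frac{1}{8975 + t} = \frac{1}{8975 - \frac{6762646}{3379275}} = \frac{1}{\frac{30322230479}{3379275}} = \frac{3379275}{30322230479}$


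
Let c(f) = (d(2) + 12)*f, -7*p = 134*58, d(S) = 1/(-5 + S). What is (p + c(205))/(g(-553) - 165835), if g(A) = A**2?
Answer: 26909/2939454 ≈ 0.0091544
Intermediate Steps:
p = -7772/7 (p = -134*58/7 = -1/7*7772 = -7772/7 ≈ -1110.3)
c(f) = 35*f/3 (c(f) = (1/(-5 + 2) + 12)*f = (1/(-3) + 12)*f = (-1/3 + 12)*f = 35*f/3)
(p + c(205))/(g(-553) - 165835) = (-7772/7 + (35/3)*205)/((-553)**2 - 165835) = (-7772/7 + 7175/3)/(305809 - 165835) = (26909/21)/139974 = (26909/21)*(1/139974) = 26909/2939454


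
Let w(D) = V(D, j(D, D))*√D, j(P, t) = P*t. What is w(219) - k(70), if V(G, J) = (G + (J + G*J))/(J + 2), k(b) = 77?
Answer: -77 + 10551639*√219/47963 ≈ 3178.6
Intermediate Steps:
V(G, J) = (G + J + G*J)/(2 + J)
w(D) = √D*(D + D² + D³)/(2 + D²) (w(D) = ((D + D*D + D*(D*D))/(2 + D*D))*√D = ((D + D² + D*D²)/(2 + D²))*√D = ((D + D² + D³)/(2 + D²))*√D = √D*(D + D² + D³)/(2 + D²))
w(219) - k(70) = 219^(3/2)*(1 + 219 + 219²)/(2 + 219²) - 1*77 = (219*√219)*(1 + 219 + 47961)/(2 + 47961) - 77 = (219*√219)*48181/47963 - 77 = (219*√219)*(1/47963)*48181 - 77 = 10551639*√219/47963 - 77 = -77 + 10551639*√219/47963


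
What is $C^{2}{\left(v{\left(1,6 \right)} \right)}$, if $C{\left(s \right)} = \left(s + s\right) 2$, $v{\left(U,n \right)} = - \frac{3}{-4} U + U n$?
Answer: $729$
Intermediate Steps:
$v{\left(U,n \right)} = \frac{3 U}{4} + U n$ ($v{\left(U,n \right)} = \left(-3\right) \left(- \frac{1}{4}\right) U + U n = \frac{3 U}{4} + U n$)
$C{\left(s \right)} = 4 s$ ($C{\left(s \right)} = 2 s 2 = 4 s$)
$C^{2}{\left(v{\left(1,6 \right)} \right)} = \left(4 \cdot \frac{1}{4} \cdot 1 \left(3 + 4 \cdot 6\right)\right)^{2} = \left(4 \cdot \frac{1}{4} \cdot 1 \left(3 + 24\right)\right)^{2} = \left(4 \cdot \frac{1}{4} \cdot 1 \cdot 27\right)^{2} = \left(4 \cdot \frac{27}{4}\right)^{2} = 27^{2} = 729$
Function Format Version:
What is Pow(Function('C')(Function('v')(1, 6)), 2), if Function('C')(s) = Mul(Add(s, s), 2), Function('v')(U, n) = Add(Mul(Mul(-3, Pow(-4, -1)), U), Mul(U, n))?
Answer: 729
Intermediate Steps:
Function('v')(U, n) = Add(Mul(Rational(3, 4), U), Mul(U, n)) (Function('v')(U, n) = Add(Mul(Mul(-3, Rational(-1, 4)), U), Mul(U, n)) = Add(Mul(Rational(3, 4), U), Mul(U, n)))
Function('C')(s) = Mul(4, s) (Function('C')(s) = Mul(Mul(2, s), 2) = Mul(4, s))
Pow(Function('C')(Function('v')(1, 6)), 2) = Pow(Mul(4, Mul(Rational(1, 4), 1, Add(3, Mul(4, 6)))), 2) = Pow(Mul(4, Mul(Rational(1, 4), 1, Add(3, 24))), 2) = Pow(Mul(4, Mul(Rational(1, 4), 1, 27)), 2) = Pow(Mul(4, Rational(27, 4)), 2) = Pow(27, 2) = 729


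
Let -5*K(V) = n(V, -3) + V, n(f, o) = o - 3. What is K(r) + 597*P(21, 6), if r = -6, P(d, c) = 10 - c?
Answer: 11952/5 ≈ 2390.4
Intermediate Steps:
n(f, o) = -3 + o
K(V) = 6/5 - V/5 (K(V) = -((-3 - 3) + V)/5 = -(-6 + V)/5 = 6/5 - V/5)
K(r) + 597*P(21, 6) = (6/5 - ⅕*(-6)) + 597*(10 - 1*6) = (6/5 + 6/5) + 597*(10 - 6) = 12/5 + 597*4 = 12/5 + 2388 = 11952/5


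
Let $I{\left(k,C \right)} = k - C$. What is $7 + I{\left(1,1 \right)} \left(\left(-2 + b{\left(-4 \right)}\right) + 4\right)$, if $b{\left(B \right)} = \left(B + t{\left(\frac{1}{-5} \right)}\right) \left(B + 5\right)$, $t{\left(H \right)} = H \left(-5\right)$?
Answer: $7$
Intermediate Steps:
$t{\left(H \right)} = - 5 H$
$b{\left(B \right)} = \left(1 + B\right) \left(5 + B\right)$ ($b{\left(B \right)} = \left(B - \frac{5}{-5}\right) \left(B + 5\right) = \left(B - -1\right) \left(5 + B\right) = \left(B + 1\right) \left(5 + B\right) = \left(1 + B\right) \left(5 + B\right)$)
$7 + I{\left(1,1 \right)} \left(\left(-2 + b{\left(-4 \right)}\right) + 4\right) = 7 + \left(1 - 1\right) \left(\left(-2 + \left(5 + \left(-4\right)^{2} + 6 \left(-4\right)\right)\right) + 4\right) = 7 + \left(1 - 1\right) \left(\left(-2 + \left(5 + 16 - 24\right)\right) + 4\right) = 7 + 0 \left(\left(-2 - 3\right) + 4\right) = 7 + 0 \left(-5 + 4\right) = 7 + 0 \left(-1\right) = 7 + 0 = 7$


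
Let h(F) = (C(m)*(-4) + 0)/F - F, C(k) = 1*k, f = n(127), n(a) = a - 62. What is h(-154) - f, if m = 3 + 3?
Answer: 6865/77 ≈ 89.156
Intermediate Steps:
n(a) = -62 + a
m = 6
f = 65 (f = -62 + 127 = 65)
C(k) = k
h(F) = -F - 24/F (h(F) = (6*(-4) + 0)/F - F = (-24 + 0)/F - F = -24/F - F = -F - 24/F)
h(-154) - f = (-1*(-154) - 24/(-154)) - 1*65 = (154 - 24*(-1/154)) - 65 = (154 + 12/77) - 65 = 11870/77 - 65 = 6865/77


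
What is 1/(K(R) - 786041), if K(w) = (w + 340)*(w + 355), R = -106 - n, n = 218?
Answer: -1/785545 ≈ -1.2730e-6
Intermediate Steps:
R = -324 (R = -106 - 1*218 = -106 - 218 = -324)
K(w) = (340 + w)*(355 + w)
1/(K(R) - 786041) = 1/((120700 + (-324)² + 695*(-324)) - 786041) = 1/((120700 + 104976 - 225180) - 786041) = 1/(496 - 786041) = 1/(-785545) = -1/785545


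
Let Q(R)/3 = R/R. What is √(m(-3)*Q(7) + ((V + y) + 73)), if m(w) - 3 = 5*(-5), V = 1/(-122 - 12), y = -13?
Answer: I*√107870/134 ≈ 2.451*I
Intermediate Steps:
V = -1/134 (V = 1/(-134) = -1/134 ≈ -0.0074627)
m(w) = -22 (m(w) = 3 + 5*(-5) = 3 - 25 = -22)
Q(R) = 3 (Q(R) = 3*(R/R) = 3*1 = 3)
√(m(-3)*Q(7) + ((V + y) + 73)) = √(-22*3 + ((-1/134 - 13) + 73)) = √(-66 + (-1743/134 + 73)) = √(-66 + 8039/134) = √(-805/134) = I*√107870/134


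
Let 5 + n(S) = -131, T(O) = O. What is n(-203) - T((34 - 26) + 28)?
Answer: -172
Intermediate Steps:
n(S) = -136 (n(S) = -5 - 131 = -136)
n(-203) - T((34 - 26) + 28) = -136 - ((34 - 26) + 28) = -136 - (8 + 28) = -136 - 1*36 = -136 - 36 = -172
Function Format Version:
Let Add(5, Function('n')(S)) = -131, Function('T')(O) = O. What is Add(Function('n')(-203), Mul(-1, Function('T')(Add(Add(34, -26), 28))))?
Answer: -172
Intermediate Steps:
Function('n')(S) = -136 (Function('n')(S) = Add(-5, -131) = -136)
Add(Function('n')(-203), Mul(-1, Function('T')(Add(Add(34, -26), 28)))) = Add(-136, Mul(-1, Add(Add(34, -26), 28))) = Add(-136, Mul(-1, Add(8, 28))) = Add(-136, Mul(-1, 36)) = Add(-136, -36) = -172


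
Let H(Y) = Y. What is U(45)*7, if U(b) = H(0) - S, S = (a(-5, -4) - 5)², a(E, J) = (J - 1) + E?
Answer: -1575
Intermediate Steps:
a(E, J) = -1 + E + J (a(E, J) = (-1 + J) + E = -1 + E + J)
S = 225 (S = ((-1 - 5 - 4) - 5)² = (-10 - 5)² = (-15)² = 225)
U(b) = -225 (U(b) = 0 - 1*225 = 0 - 225 = -225)
U(45)*7 = -225*7 = -1575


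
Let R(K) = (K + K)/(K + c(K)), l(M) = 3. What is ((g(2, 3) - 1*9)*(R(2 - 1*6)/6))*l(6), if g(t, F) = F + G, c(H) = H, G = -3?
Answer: -9/2 ≈ -4.5000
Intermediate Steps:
R(K) = 1 (R(K) = (K + K)/(K + K) = (2*K)/((2*K)) = (2*K)*(1/(2*K)) = 1)
g(t, F) = -3 + F (g(t, F) = F - 3 = -3 + F)
((g(2, 3) - 1*9)*(R(2 - 1*6)/6))*l(6) = (((-3 + 3) - 1*9)*(1/6))*3 = ((0 - 9)*(1*(⅙)))*3 = -9*⅙*3 = -3/2*3 = -9/2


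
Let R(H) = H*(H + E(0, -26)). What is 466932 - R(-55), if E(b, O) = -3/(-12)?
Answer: 1855683/4 ≈ 4.6392e+5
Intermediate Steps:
E(b, O) = 1/4 (E(b, O) = -3*(-1/12) = 1/4)
R(H) = H*(1/4 + H) (R(H) = H*(H + 1/4) = H*(1/4 + H))
466932 - R(-55) = 466932 - (-55)*(1/4 - 55) = 466932 - (-55)*(-219)/4 = 466932 - 1*12045/4 = 466932 - 12045/4 = 1855683/4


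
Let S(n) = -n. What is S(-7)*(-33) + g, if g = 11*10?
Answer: -121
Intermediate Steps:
g = 110
S(-7)*(-33) + g = -1*(-7)*(-33) + 110 = 7*(-33) + 110 = -231 + 110 = -121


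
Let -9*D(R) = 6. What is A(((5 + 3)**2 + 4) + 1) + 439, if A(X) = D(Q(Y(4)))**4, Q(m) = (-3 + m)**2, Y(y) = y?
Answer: 35575/81 ≈ 439.20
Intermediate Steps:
D(R) = -2/3 (D(R) = -1/9*6 = -2/3)
A(X) = 16/81 (A(X) = (-2/3)**4 = 16/81)
A(((5 + 3)**2 + 4) + 1) + 439 = 16/81 + 439 = 35575/81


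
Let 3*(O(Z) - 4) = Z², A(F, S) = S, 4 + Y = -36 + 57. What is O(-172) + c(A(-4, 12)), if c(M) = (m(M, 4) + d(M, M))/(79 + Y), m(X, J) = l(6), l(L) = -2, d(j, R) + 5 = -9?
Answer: 59191/6 ≈ 9865.2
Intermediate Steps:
d(j, R) = -14 (d(j, R) = -5 - 9 = -14)
Y = 17 (Y = -4 + (-36 + 57) = -4 + 21 = 17)
m(X, J) = -2
O(Z) = 4 + Z²/3
c(M) = -⅙ (c(M) = (-2 - 14)/(79 + 17) = -16/96 = -16*1/96 = -⅙)
O(-172) + c(A(-4, 12)) = (4 + (⅓)*(-172)²) - ⅙ = (4 + (⅓)*29584) - ⅙ = (4 + 29584/3) - ⅙ = 29596/3 - ⅙ = 59191/6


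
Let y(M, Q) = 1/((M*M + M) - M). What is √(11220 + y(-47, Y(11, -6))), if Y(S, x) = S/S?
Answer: √24784981/47 ≈ 105.92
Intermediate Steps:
Y(S, x) = 1
y(M, Q) = M⁻² (y(M, Q) = 1/((M² + M) - M) = 1/((M + M²) - M) = 1/(M²) = M⁻²)
√(11220 + y(-47, Y(11, -6))) = √(11220 + (-47)⁻²) = √(11220 + 1/2209) = √(24784981/2209) = √24784981/47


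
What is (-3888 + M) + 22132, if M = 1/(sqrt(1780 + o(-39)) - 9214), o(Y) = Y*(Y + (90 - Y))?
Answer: 774453471565/42449763 - I*sqrt(1730)/84899526 ≈ 18244.0 - 4.8991e-7*I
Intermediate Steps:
o(Y) = 90*Y (o(Y) = Y*90 = 90*Y)
M = 1/(-9214 + I*sqrt(1730)) (M = 1/(sqrt(1780 + 90*(-39)) - 9214) = 1/(sqrt(1780 - 3510) - 9214) = 1/(sqrt(-1730) - 9214) = 1/(I*sqrt(1730) - 9214) = 1/(-9214 + I*sqrt(1730)) ≈ -0.00010853 - 4.899e-7*I)
(-3888 + M) + 22132 = (-3888 + (-4607/42449763 - I*sqrt(1730)/84899526)) + 22132 = (-165044683151/42449763 - I*sqrt(1730)/84899526) + 22132 = 774453471565/42449763 - I*sqrt(1730)/84899526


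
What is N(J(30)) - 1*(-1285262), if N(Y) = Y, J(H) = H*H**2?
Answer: 1312262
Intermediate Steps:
J(H) = H**3
N(J(30)) - 1*(-1285262) = 30**3 - 1*(-1285262) = 27000 + 1285262 = 1312262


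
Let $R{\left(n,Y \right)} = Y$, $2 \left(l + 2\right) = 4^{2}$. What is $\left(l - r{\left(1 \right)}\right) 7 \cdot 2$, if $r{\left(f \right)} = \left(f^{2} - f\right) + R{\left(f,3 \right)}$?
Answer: $42$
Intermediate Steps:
$l = 6$ ($l = -2 + \frac{4^{2}}{2} = -2 + \frac{1}{2} \cdot 16 = -2 + 8 = 6$)
$r{\left(f \right)} = 3 + f^{2} - f$ ($r{\left(f \right)} = \left(f^{2} - f\right) + 3 = 3 + f^{2} - f$)
$\left(l - r{\left(1 \right)}\right) 7 \cdot 2 = \left(6 - \left(3 + 1^{2} - 1\right)\right) 7 \cdot 2 = \left(6 - \left(3 + 1 - 1\right)\right) 7 \cdot 2 = \left(6 - 3\right) 7 \cdot 2 = 3 \cdot 7 \cdot 2 = 21 \cdot 2 = 42$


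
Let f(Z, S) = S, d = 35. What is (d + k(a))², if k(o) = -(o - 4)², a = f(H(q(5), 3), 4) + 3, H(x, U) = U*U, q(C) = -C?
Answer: 676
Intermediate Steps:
H(x, U) = U²
a = 7 (a = 4 + 3 = 7)
k(o) = -(-4 + o)²
(d + k(a))² = (35 - (-4 + 7)²)² = (35 - 1*3²)² = (35 - 1*9)² = (35 - 9)² = 26² = 676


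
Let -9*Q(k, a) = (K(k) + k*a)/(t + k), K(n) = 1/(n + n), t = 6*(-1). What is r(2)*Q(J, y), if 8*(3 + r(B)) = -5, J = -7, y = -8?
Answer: -2523/1456 ≈ -1.7328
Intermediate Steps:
r(B) = -29/8 (r(B) = -3 + (⅛)*(-5) = -3 - 5/8 = -29/8)
t = -6
K(n) = 1/(2*n)
Q(k, a) = -(1/(2*k) + a*k)/(9*(-6 + k)) (Q(k, a) = -(1/(2*k) + k*a)/(9*(-6 + k)) = -(1/(2*k) + a*k)/(9*(-6 + k)))
r(2)*Q(J, y) = -29*(-1 - 2*(-8)*(-7)²)/(144*(-7)*(-6 - 7)) = -29*(-1)*(-1 - 2*(-8)*49)/(144*7*(-13)) = -29*(-1)*(-1)*(-1 + 784)/(144*7*13) = -29*(-1)*(-1)*783/(144*7*13) = -29/8*87/182 = -2523/1456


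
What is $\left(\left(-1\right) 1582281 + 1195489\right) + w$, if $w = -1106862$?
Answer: $-1493654$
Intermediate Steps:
$\left(\left(-1\right) 1582281 + 1195489\right) + w = \left(\left(-1\right) 1582281 + 1195489\right) - 1106862 = \left(-1582281 + 1195489\right) - 1106862 = -386792 - 1106862 = -1493654$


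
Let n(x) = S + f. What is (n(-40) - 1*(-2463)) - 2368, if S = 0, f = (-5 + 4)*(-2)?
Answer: 97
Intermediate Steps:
f = 2 (f = -1*(-2) = 2)
n(x) = 2 (n(x) = 0 + 2 = 2)
(n(-40) - 1*(-2463)) - 2368 = (2 - 1*(-2463)) - 2368 = (2 + 2463) - 2368 = 2465 - 2368 = 97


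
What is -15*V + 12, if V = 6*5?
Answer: -438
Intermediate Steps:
V = 30
-15*V + 12 = -15*30 + 12 = -450 + 12 = -438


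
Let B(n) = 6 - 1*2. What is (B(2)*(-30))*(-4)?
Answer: 480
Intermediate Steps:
B(n) = 4 (B(n) = 6 - 2 = 4)
(B(2)*(-30))*(-4) = (4*(-30))*(-4) = -120*(-4) = 480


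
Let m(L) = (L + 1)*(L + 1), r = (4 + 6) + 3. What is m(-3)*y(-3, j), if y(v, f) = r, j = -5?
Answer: 52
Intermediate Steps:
r = 13 (r = 10 + 3 = 13)
m(L) = (1 + L)**2 (m(L) = (1 + L)*(1 + L) = (1 + L)**2)
y(v, f) = 13
m(-3)*y(-3, j) = (1 - 3)**2*13 = (-2)**2*13 = 4*13 = 52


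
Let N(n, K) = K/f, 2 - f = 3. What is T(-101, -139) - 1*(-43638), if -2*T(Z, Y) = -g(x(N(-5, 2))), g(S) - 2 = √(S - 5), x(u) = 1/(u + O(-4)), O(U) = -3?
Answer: 43639 + I*√130/10 ≈ 43639.0 + 1.1402*I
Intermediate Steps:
f = -1 (f = 2 - 1*3 = 2 - 3 = -1)
N(n, K) = -K (N(n, K) = K/(-1) = K*(-1) = -K)
x(u) = 1/(-3 + u) (x(u) = 1/(u - 3) = 1/(-3 + u))
g(S) = 2 + √(-5 + S) (g(S) = 2 + √(S - 5) = 2 + √(-5 + S))
T(Z, Y) = 1 + I*√130/10 (T(Z, Y) = -(-1)*(2 + √(-5 + 1/(-3 - 1*2)))/2 = -(-1)*(2 + √(-5 + 1/(-3 - 2)))/2 = -(-1)*(2 + √(-5 + 1/(-5)))/2 = -(-1)*(2 + √(-5 - ⅕))/2 = -(-1)*(2 + √(-26/5))/2 = -(-1)*(2 + I*√130/5)/2 = -(-2 - I*√130/5)/2 = 1 + I*√130/10)
T(-101, -139) - 1*(-43638) = (1 + I*√130/10) - 1*(-43638) = (1 + I*√130/10) + 43638 = 43639 + I*√130/10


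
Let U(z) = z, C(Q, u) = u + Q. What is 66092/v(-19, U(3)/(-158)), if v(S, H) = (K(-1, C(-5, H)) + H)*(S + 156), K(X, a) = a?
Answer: -2610634/27263 ≈ -95.757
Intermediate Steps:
C(Q, u) = Q + u
v(S, H) = (-5 + 2*H)*(156 + S) (v(S, H) = ((-5 + H) + H)*(S + 156) = (-5 + 2*H)*(156 + S))
66092/v(-19, U(3)/(-158)) = 66092/(-780 + 312*(3/(-158)) + (3/(-158))*(-19) - 19*(-5 + 3/(-158))) = 66092/(-780 + 312*(3*(-1/158)) + (3*(-1/158))*(-19) - 19*(-5 + 3*(-1/158))) = 66092/(-780 + 312*(-3/158) - 3/158*(-19) - 19*(-5 - 3/158)) = 66092/(-780 - 468/79 + 57/158 - 19*(-793/158)) = 66092/(-780 - 468/79 + 57/158 + 15067/158) = 66092/(-54526/79) = 66092*(-79/54526) = -2610634/27263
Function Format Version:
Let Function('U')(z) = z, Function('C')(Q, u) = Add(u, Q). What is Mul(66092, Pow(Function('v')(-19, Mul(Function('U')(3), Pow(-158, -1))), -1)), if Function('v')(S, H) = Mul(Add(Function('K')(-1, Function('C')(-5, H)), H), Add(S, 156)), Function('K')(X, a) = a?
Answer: Rational(-2610634, 27263) ≈ -95.757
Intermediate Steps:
Function('C')(Q, u) = Add(Q, u)
Function('v')(S, H) = Mul(Add(-5, Mul(2, H)), Add(156, S)) (Function('v')(S, H) = Mul(Add(Add(-5, H), H), Add(S, 156)) = Mul(Add(-5, Mul(2, H)), Add(156, S)))
Mul(66092, Pow(Function('v')(-19, Mul(Function('U')(3), Pow(-158, -1))), -1)) = Mul(66092, Pow(Add(-780, Mul(312, Mul(3, Pow(-158, -1))), Mul(Mul(3, Pow(-158, -1)), -19), Mul(-19, Add(-5, Mul(3, Pow(-158, -1))))), -1)) = Mul(66092, Pow(Add(-780, Mul(312, Mul(3, Rational(-1, 158))), Mul(Mul(3, Rational(-1, 158)), -19), Mul(-19, Add(-5, Mul(3, Rational(-1, 158))))), -1)) = Mul(66092, Pow(Add(-780, Mul(312, Rational(-3, 158)), Mul(Rational(-3, 158), -19), Mul(-19, Add(-5, Rational(-3, 158)))), -1)) = Mul(66092, Pow(Add(-780, Rational(-468, 79), Rational(57, 158), Mul(-19, Rational(-793, 158))), -1)) = Mul(66092, Pow(Add(-780, Rational(-468, 79), Rational(57, 158), Rational(15067, 158)), -1)) = Mul(66092, Pow(Rational(-54526, 79), -1)) = Mul(66092, Rational(-79, 54526)) = Rational(-2610634, 27263)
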